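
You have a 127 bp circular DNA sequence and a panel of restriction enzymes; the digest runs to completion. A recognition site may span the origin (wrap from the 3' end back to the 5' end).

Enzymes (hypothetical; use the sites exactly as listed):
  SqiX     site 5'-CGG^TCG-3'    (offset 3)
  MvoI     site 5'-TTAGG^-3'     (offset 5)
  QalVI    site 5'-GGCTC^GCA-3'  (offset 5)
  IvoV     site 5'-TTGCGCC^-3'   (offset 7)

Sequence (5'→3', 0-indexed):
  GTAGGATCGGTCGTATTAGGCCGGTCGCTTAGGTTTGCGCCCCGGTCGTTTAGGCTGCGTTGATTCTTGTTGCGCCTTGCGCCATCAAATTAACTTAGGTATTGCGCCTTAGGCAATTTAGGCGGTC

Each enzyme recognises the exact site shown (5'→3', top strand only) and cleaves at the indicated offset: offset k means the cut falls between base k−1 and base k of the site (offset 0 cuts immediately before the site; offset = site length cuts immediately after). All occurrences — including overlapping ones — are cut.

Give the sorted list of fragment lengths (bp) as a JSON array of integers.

[3,4,4,5,7,8,9,9,9,9,10,12,16,22]

Per-enzyme occurrences:
  SqiX (CGGTCG, off=3): starts [7, 21, 42, 122] → cuts [10, 24, 45, 125]
  MvoI (TTAGG, off=5): starts [15, 28, 49, 94, 108, 117] → cuts [20, 33, 54, 99, 113, 122]
  QalVI (GGCTCGCA, off=5): no sites
  IvoV (TTGCGCC, off=7): starts [34, 69, 76, 101] → cuts [41, 76, 83, 108]

All cut coordinates (distinct, sorted): [10, 20, 24, 33, 41, 45, 54, 76, 83, 99, 108, 113, 122, 125]

Fragments:
  10→20: 10 bp
  20→24: 4 bp
  24→33: 9 bp
  33→41: 8 bp
  41→45: 4 bp
  45→54: 9 bp
  54→76: 22 bp
  76→83: 7 bp
  83→99: 16 bp
  99→108: 9 bp
  108→113: 5 bp
  113→122: 9 bp
  122→125: 3 bp
  125→10 (wrap): 127-125+10 = 12 bp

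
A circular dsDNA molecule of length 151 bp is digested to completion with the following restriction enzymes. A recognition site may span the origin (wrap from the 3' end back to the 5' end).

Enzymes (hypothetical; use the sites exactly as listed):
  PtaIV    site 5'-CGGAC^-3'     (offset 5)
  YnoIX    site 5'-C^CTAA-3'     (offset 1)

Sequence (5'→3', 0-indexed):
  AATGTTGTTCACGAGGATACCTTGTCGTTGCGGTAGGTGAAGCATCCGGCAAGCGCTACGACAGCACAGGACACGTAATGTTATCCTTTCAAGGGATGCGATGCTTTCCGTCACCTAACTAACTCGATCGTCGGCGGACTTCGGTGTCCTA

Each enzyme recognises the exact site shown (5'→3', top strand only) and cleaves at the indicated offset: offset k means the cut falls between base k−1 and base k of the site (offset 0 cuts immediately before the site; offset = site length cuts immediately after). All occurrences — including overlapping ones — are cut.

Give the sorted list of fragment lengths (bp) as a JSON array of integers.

Site scan:
  PtaIV (CGGAC, off=5): starts [134] → cuts [139]
  YnoIX (CCTAA, off=1): starts [113, 147] → cuts [114, 148]

All cut coordinates (distinct, sorted): [114, 139, 148]

Fragment lengths:
  114→139: 25 bp
  139→148: 9 bp
  148→114 (wrap): 151-148+114 = 117 bp

[9,25,117]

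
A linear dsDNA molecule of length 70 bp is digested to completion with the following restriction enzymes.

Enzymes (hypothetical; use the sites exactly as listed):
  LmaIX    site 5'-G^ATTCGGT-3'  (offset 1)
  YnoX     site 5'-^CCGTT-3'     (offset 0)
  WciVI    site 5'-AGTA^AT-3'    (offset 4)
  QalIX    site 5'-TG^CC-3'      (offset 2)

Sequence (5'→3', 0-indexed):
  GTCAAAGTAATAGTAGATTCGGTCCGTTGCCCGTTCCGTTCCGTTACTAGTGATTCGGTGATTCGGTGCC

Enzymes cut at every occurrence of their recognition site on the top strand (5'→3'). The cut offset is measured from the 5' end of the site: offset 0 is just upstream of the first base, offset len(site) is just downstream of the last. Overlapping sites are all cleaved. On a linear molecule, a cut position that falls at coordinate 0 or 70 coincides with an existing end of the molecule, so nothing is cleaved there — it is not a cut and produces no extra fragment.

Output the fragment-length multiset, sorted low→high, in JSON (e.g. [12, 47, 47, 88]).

[1,2,5,5,6,7,7,8,8,9,12]

Site scan:
  LmaIX GATTCGGT/1: at [15, 51, 59] ⇒ [16, 52, 60]
  YnoX CCGTT/0: at [23, 30, 35, 40] ⇒ [23, 30, 35, 40]
  WciVI AGTAAT/4: at [5] ⇒ [9]
  QalIX TGCC/2: at [27, 66] ⇒ [29, 68]

All cut coordinates (distinct, sorted): [9, 16, 23, 29, 30, 35, 40, 52, 60, 68]

Fragments:
  [0,9): 9 bp
  [9,16): 7 bp
  [16,23): 7 bp
  [23,29): 6 bp
  [29,30): 1 bp
  [30,35): 5 bp
  [35,40): 5 bp
  [40,52): 12 bp
  [52,60): 8 bp
  [60,68): 8 bp
  [68,70): 2 bp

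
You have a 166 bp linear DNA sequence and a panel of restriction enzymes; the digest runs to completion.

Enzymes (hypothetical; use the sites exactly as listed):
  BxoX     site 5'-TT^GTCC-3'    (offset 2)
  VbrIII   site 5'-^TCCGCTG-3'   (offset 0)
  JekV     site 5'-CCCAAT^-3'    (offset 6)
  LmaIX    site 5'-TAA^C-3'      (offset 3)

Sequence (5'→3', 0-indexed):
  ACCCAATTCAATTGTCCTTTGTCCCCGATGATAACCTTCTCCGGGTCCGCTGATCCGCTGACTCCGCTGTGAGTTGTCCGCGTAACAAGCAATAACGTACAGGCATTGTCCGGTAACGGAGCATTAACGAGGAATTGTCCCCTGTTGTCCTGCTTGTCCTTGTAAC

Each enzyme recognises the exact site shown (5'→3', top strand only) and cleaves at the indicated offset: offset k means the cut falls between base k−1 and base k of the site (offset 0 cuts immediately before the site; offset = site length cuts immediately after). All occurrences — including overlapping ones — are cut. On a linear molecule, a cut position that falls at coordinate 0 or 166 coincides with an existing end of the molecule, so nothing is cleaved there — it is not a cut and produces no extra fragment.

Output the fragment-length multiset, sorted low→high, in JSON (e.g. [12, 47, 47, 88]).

[1,6,7,7,8,9,9,9,9,10,10,10,10,11,11,12,13,14]

Per-enzyme occurrences:
  BxoX TTGTCC/2: at [11, 18, 73, 105, 134, 144, 153] ⇒ [13, 20, 75, 107, 136, 146, 155]
  VbrIII TCCGCTG/0: at [45, 53, 62] ⇒ [45, 53, 62]
  JekV CCCAAT/6: at [1] ⇒ [7]
  LmaIX TAAC/3: at [31, 82, 92, 113, 124, 162] ⇒ [34, 85, 95, 116, 127, 165]

Pooled cuts: [7, 13, 20, 34, 45, 53, 62, 75, 85, 95, 107, 116, 127, 136, 146, 155, 165]

Fragment lengths:
  [0,7): 7 bp
  [7,13): 6 bp
  [13,20): 7 bp
  [20,34): 14 bp
  [34,45): 11 bp
  [45,53): 8 bp
  [53,62): 9 bp
  [62,75): 13 bp
  [75,85): 10 bp
  [85,95): 10 bp
  [95,107): 12 bp
  [107,116): 9 bp
  [116,127): 11 bp
  [127,136): 9 bp
  [136,146): 10 bp
  [146,155): 9 bp
  [155,165): 10 bp
  [165,166): 1 bp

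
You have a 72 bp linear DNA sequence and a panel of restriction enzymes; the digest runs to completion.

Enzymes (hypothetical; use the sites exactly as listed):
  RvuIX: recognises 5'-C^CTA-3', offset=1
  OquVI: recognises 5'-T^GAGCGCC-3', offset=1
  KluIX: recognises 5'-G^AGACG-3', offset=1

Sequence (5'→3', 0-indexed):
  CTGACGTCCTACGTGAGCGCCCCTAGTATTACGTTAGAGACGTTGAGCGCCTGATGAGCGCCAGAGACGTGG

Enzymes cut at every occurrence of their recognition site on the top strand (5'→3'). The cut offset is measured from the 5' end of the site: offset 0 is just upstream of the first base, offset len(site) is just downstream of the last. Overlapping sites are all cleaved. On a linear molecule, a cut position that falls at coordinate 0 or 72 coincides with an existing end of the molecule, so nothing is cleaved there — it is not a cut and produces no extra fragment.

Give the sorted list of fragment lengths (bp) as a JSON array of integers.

Site scan:
  RvuIX CCTA/1: at [7, 21] ⇒ [8, 22]
  OquVI TGAGCGCC/1: at [13, 43, 54] ⇒ [14, 44, 55]
  KluIX GAGACG/1: at [36, 63] ⇒ [37, 64]

All cut coordinates (distinct, sorted): [8, 14, 22, 37, 44, 55, 64]

Fragments:
  [0,8): 8 bp
  [8,14): 6 bp
  [14,22): 8 bp
  [22,37): 15 bp
  [37,44): 7 bp
  [44,55): 11 bp
  [55,64): 9 bp
  [64,72): 8 bp

[6,7,8,8,8,9,11,15]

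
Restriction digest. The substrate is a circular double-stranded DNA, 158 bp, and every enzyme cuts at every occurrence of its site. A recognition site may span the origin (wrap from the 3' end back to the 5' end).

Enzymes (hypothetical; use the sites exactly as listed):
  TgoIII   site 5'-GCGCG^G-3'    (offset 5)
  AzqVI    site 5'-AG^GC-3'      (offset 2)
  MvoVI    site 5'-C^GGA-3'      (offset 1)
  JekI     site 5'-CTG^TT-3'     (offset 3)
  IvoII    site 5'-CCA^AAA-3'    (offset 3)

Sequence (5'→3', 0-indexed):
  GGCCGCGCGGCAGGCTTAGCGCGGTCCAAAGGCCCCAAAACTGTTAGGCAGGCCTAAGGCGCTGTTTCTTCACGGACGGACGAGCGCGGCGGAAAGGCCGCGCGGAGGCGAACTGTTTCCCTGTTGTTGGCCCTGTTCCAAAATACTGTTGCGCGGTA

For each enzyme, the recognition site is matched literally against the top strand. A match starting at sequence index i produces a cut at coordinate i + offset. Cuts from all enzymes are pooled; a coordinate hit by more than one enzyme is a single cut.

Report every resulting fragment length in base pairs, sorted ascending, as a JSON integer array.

Scan for sites:
  TgoIII (GCGCGG, off=5): starts [4, 18, 83, 99, 150] → cuts [9, 23, 88, 104, 155]
  AzqVI (AGGC, off=2): starts [11, 29, 45, 49, 56, 94, 105, 157] → cuts [1, 13, 31, 47, 51, 58, 96, 107]
  MvoVI (CGGA, off=1): starts [72, 76, 89, 102] → cuts [73, 77, 90, 103]
  JekI (CTGTT, off=3): starts [40, 61, 112, 120, 132, 145] → cuts [43, 64, 115, 123, 135, 148]
  IvoII (CCAAAA, off=3): starts [34, 137] → cuts [37, 140]

Pooled cuts: [1, 9, 13, 23, 31, 37, 43, 47, 51, 58, 64, 73, 77, 88, 90, 96, 103, 104, 107, 115, 123, 135, 140, 148, 155]

Fragment lengths:
  1→9: 8 bp
  9→13: 4 bp
  13→23: 10 bp
  23→31: 8 bp
  31→37: 6 bp
  37→43: 6 bp
  43→47: 4 bp
  47→51: 4 bp
  51→58: 7 bp
  58→64: 6 bp
  64→73: 9 bp
  73→77: 4 bp
  77→88: 11 bp
  88→90: 2 bp
  90→96: 6 bp
  96→103: 7 bp
  103→104: 1 bp
  104→107: 3 bp
  107→115: 8 bp
  115→123: 8 bp
  123→135: 12 bp
  135→140: 5 bp
  140→148: 8 bp
  148→155: 7 bp
  155→1 (wrap): 158-155+1 = 4 bp

[1,2,3,4,4,4,4,4,5,6,6,6,6,7,7,7,8,8,8,8,8,9,10,11,12]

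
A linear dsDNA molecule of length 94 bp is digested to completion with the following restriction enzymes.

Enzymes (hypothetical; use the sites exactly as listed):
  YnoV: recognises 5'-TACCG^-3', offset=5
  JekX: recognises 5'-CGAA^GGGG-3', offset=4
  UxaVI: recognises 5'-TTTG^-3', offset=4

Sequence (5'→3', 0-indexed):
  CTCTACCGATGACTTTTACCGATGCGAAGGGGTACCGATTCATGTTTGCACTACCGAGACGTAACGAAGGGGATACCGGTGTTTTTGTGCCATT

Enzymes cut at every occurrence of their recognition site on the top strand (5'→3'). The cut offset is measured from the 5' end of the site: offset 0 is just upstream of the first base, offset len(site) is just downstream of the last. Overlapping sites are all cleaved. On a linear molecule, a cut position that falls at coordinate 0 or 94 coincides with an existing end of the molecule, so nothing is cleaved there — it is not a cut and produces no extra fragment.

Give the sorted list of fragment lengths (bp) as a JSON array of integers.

Site scan:
  YnoV (TACCG, off=5): starts [3, 16, 32, 51, 73] → cuts [8, 21, 37, 56, 78]
  JekX (CGAAGGGG, off=4): starts [24, 64] → cuts [28, 68]
  UxaVI (TTTG, off=4): starts [44, 83] → cuts [48, 87]

Pooled cuts: [8, 21, 28, 37, 48, 56, 68, 78, 87]

Fragments:
  [0,8): 8 bp
  [8,21): 13 bp
  [21,28): 7 bp
  [28,37): 9 bp
  [37,48): 11 bp
  [48,56): 8 bp
  [56,68): 12 bp
  [68,78): 10 bp
  [78,87): 9 bp
  [87,94): 7 bp

[7,7,8,8,9,9,10,11,12,13]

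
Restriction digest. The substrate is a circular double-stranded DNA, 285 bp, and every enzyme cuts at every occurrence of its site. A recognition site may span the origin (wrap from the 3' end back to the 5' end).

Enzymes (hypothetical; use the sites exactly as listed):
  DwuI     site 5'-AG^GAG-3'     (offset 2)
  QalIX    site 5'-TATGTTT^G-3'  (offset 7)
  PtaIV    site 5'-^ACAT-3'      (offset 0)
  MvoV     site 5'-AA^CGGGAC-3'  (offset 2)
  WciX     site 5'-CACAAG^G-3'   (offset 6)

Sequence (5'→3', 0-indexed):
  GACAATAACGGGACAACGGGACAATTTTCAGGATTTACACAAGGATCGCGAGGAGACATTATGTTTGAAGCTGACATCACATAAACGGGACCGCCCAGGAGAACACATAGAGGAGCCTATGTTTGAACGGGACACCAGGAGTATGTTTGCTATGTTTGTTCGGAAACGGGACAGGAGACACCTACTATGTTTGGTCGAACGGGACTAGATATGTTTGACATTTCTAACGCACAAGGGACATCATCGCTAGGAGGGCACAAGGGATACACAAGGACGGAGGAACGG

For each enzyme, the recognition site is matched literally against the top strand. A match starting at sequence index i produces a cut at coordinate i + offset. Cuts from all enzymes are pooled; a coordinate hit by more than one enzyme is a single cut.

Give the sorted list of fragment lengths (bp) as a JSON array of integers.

[1,2,3,3,5,6,7,7,7,8,8,8,9,9,9,10,10,11,11,11,11,11,12,13,13,17,18,18,27]

Per-enzyme occurrences:
  DwuI (AGGAG, off=2): starts [50, 96, 110, 136, 172, 248] → cuts [52, 98, 112, 138, 174, 250]
  QalIX (TATGTTTG, off=7): starts [59, 117, 141, 150, 185, 209] → cuts [66, 124, 148, 157, 192, 216]
  PtaIV (ACAT, off=0): starts [55, 73, 78, 104, 217, 237] → cuts [55, 73, 78, 104, 217, 237]
  MvoV (AACGGGAC, off=2): starts [6, 14, 83, 125, 164, 197, 280] → cuts [8, 16, 85, 127, 166, 199, 282]
  WciX (CACAAGG, off=6): starts [37, 229, 255, 266] → cuts [43, 235, 261, 272]

Pooled cuts: [8, 16, 43, 52, 55, 66, 73, 78, 85, 98, 104, 112, 124, 127, 138, 148, 157, 166, 174, 192, 199, 216, 217, 235, 237, 250, 261, 272, 282]

Fragment lengths:
  8→16: 8 bp
  16→43: 27 bp
  43→52: 9 bp
  52→55: 3 bp
  55→66: 11 bp
  66→73: 7 bp
  73→78: 5 bp
  78→85: 7 bp
  85→98: 13 bp
  98→104: 6 bp
  104→112: 8 bp
  112→124: 12 bp
  124→127: 3 bp
  127→138: 11 bp
  138→148: 10 bp
  148→157: 9 bp
  157→166: 9 bp
  166→174: 8 bp
  174→192: 18 bp
  192→199: 7 bp
  199→216: 17 bp
  216→217: 1 bp
  217→235: 18 bp
  235→237: 2 bp
  237→250: 13 bp
  250→261: 11 bp
  261→272: 11 bp
  272→282: 10 bp
  282→8 (wrap): 285-282+8 = 11 bp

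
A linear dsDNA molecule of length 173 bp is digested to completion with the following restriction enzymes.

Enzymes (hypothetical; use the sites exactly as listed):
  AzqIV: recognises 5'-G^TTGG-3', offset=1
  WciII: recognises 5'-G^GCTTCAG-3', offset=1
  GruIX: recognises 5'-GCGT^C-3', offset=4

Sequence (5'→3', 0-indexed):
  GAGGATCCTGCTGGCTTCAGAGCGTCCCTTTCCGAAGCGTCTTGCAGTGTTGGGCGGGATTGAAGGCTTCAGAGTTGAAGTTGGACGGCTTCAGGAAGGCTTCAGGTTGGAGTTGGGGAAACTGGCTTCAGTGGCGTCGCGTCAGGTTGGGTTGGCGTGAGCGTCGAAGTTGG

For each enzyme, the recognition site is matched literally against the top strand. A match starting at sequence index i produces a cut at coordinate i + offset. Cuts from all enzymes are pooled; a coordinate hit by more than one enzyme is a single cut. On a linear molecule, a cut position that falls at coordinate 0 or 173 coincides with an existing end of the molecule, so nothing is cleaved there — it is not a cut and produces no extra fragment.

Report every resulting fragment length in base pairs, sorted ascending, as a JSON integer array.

[4,4,5,5,5,6,7,8,9,11,12,12,13,13,13,15,15,16]

Scan for sites:
  AzqIV GTTGG/1: at [48, 79, 105, 111, 145, 150, 168] ⇒ [49, 80, 106, 112, 146, 151, 169]
  WciII GGCTTCAG/1: at [12, 64, 86, 97, 123] ⇒ [13, 65, 87, 98, 124]
  GruIX GCGTC/4: at [21, 36, 133, 138, 160] ⇒ [25, 40, 137, 142, 164]

Pooled cuts: [13, 25, 40, 49, 65, 80, 87, 98, 106, 112, 124, 137, 142, 146, 151, 164, 169]

Fragment lengths:
  [0,13): 13 bp
  [13,25): 12 bp
  [25,40): 15 bp
  [40,49): 9 bp
  [49,65): 16 bp
  [65,80): 15 bp
  [80,87): 7 bp
  [87,98): 11 bp
  [98,106): 8 bp
  [106,112): 6 bp
  [112,124): 12 bp
  [124,137): 13 bp
  [137,142): 5 bp
  [142,146): 4 bp
  [146,151): 5 bp
  [151,164): 13 bp
  [164,169): 5 bp
  [169,173): 4 bp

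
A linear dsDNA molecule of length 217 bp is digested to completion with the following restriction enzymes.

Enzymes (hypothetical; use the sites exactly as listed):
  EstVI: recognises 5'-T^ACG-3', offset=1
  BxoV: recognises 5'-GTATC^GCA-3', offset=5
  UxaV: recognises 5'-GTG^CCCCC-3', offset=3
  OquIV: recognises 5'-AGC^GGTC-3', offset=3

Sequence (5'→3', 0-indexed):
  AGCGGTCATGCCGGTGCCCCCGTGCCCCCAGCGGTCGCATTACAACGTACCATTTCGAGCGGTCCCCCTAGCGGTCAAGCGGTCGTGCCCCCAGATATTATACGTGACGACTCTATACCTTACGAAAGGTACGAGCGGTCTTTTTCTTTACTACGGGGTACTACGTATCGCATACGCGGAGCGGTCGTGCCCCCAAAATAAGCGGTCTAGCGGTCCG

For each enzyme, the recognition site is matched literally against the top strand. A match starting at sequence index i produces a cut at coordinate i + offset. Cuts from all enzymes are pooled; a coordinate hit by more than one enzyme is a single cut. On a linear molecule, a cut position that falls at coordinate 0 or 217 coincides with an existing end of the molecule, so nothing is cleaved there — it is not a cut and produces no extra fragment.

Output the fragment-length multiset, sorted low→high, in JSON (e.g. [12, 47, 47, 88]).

[3,4,6,6,7,7,7,8,8,8,8,9,9,10,12,13,14,14,16,20,28]

Per-enzyme occurrences:
  EstVI TACG/1: at [100, 120, 129, 151, 161, 172] ⇒ [101, 121, 130, 152, 162, 173]
  BxoV GTATCGCA/5: at [164] ⇒ [169]
  UxaV GTGCCCCC/3: at [13, 21, 84, 186] ⇒ [16, 24, 87, 189]
  OquIV AGCGGTC/3: at [0, 29, 57, 69, 77, 133, 179, 200, 208] ⇒ [3, 32, 60, 72, 80, 136, 182, 203, 211]

Pooled cuts: [3, 16, 24, 32, 60, 72, 80, 87, 101, 121, 130, 136, 152, 162, 169, 173, 182, 189, 203, 211]

Fragments:
  [0,3): 3 bp
  [3,16): 13 bp
  [16,24): 8 bp
  [24,32): 8 bp
  [32,60): 28 bp
  [60,72): 12 bp
  [72,80): 8 bp
  [80,87): 7 bp
  [87,101): 14 bp
  [101,121): 20 bp
  [121,130): 9 bp
  [130,136): 6 bp
  [136,152): 16 bp
  [152,162): 10 bp
  [162,169): 7 bp
  [169,173): 4 bp
  [173,182): 9 bp
  [182,189): 7 bp
  [189,203): 14 bp
  [203,211): 8 bp
  [211,217): 6 bp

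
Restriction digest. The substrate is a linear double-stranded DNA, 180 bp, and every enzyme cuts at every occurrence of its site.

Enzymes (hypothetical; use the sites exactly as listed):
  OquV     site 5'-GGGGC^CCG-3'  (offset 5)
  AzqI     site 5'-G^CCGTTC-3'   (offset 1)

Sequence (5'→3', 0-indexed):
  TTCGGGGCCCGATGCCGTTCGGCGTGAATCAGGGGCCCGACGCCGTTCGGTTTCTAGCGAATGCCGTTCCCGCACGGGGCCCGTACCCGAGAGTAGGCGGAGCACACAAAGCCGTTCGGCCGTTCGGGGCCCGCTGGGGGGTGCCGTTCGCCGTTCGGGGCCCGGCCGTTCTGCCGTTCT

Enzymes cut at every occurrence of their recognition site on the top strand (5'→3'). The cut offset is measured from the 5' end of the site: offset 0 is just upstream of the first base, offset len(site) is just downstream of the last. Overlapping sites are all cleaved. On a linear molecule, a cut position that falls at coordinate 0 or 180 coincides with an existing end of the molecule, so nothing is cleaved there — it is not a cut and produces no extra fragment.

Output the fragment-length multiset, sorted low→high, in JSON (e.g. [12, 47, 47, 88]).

[4,6,6,7,7,8,8,8,11,11,13,17,21,22,31]

Scan for sites:
  OquV GGGGCCCG/5: at [3, 31, 75, 125, 156] ⇒ [8, 36, 80, 130, 161]
  AzqI GCCGTTC/1: at [13, 41, 62, 110, 118, 142, 149, 164, 172] ⇒ [14, 42, 63, 111, 119, 143, 150, 165, 173]

Pooled cuts: [8, 14, 36, 42, 63, 80, 111, 119, 130, 143, 150, 161, 165, 173]

Fragment lengths:
  [0,8): 8 bp
  [8,14): 6 bp
  [14,36): 22 bp
  [36,42): 6 bp
  [42,63): 21 bp
  [63,80): 17 bp
  [80,111): 31 bp
  [111,119): 8 bp
  [119,130): 11 bp
  [130,143): 13 bp
  [143,150): 7 bp
  [150,161): 11 bp
  [161,165): 4 bp
  [165,173): 8 bp
  [173,180): 7 bp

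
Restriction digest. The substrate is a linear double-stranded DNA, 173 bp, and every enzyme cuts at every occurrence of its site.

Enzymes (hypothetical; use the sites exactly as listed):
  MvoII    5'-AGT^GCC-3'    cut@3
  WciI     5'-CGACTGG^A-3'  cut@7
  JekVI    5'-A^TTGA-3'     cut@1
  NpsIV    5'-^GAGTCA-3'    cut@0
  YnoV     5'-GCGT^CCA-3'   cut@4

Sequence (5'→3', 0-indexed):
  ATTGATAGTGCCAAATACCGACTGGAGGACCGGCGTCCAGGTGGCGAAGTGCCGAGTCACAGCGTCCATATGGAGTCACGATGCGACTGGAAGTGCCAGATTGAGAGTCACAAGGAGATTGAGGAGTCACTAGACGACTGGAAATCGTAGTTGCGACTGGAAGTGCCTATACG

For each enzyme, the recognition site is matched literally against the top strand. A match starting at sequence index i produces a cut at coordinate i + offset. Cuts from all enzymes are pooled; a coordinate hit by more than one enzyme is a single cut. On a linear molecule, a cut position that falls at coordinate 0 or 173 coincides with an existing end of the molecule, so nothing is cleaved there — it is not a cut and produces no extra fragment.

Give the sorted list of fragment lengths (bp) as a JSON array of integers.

[1,3,4,4,4,5,6,7,8,9,11,12,14,14,16,18,18,19]

Per-enzyme occurrences:
  MvoII (AGTGCC, off=3): starts [6, 47, 91, 161] → cuts [9, 50, 94, 164]
  WciI (CGACTGGA, off=7): starts [18, 83, 134, 153] → cuts [25, 90, 141, 160]
  JekVI (ATTGA, off=1): starts [0, 99, 117] → cuts [1, 100, 118]
  NpsIV (GAGTCA, off=0): starts [53, 72, 104, 123] → cuts [53, 72, 104, 123]
  YnoV (GCGTCCA, off=4): starts [32, 61] → cuts [36, 65]

Pooled cuts: [1, 9, 25, 36, 50, 53, 65, 72, 90, 94, 100, 104, 118, 123, 141, 160, 164]

Fragments:
  [0,1): 1 bp
  [1,9): 8 bp
  [9,25): 16 bp
  [25,36): 11 bp
  [36,50): 14 bp
  [50,53): 3 bp
  [53,65): 12 bp
  [65,72): 7 bp
  [72,90): 18 bp
  [90,94): 4 bp
  [94,100): 6 bp
  [100,104): 4 bp
  [104,118): 14 bp
  [118,123): 5 bp
  [123,141): 18 bp
  [141,160): 19 bp
  [160,164): 4 bp
  [164,173): 9 bp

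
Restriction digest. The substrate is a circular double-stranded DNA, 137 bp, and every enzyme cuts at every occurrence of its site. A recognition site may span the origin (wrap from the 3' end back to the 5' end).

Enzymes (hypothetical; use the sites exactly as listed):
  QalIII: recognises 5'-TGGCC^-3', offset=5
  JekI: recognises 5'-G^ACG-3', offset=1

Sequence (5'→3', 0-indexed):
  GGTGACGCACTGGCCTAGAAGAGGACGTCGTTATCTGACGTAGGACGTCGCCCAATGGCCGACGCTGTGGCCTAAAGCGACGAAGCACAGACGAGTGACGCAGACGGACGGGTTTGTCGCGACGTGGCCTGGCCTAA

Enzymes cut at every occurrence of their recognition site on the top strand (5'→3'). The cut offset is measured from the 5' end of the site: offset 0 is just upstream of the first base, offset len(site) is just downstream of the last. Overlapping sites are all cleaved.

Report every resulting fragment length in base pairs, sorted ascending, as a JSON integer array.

[1,4,5,6,7,7,7,7,8,9,11,11,11,13,14,16]

Site scan:
  QalIII TGGCC/5: at [10, 55, 67, 124, 129] ⇒ [15, 60, 72, 129, 134]
  JekI GACG/1: at [3, 23, 36, 43, 60, 78, 89, 96, 102, 106, 120] ⇒ [4, 24, 37, 44, 61, 79, 90, 97, 103, 107, 121]

All cut coordinates (distinct, sorted): [4, 15, 24, 37, 44, 60, 61, 72, 79, 90, 97, 103, 107, 121, 129, 134]

Fragment lengths:
  4→15: 11 bp
  15→24: 9 bp
  24→37: 13 bp
  37→44: 7 bp
  44→60: 16 bp
  60→61: 1 bp
  61→72: 11 bp
  72→79: 7 bp
  79→90: 11 bp
  90→97: 7 bp
  97→103: 6 bp
  103→107: 4 bp
  107→121: 14 bp
  121→129: 8 bp
  129→134: 5 bp
  134→4 (wrap): 137-134+4 = 7 bp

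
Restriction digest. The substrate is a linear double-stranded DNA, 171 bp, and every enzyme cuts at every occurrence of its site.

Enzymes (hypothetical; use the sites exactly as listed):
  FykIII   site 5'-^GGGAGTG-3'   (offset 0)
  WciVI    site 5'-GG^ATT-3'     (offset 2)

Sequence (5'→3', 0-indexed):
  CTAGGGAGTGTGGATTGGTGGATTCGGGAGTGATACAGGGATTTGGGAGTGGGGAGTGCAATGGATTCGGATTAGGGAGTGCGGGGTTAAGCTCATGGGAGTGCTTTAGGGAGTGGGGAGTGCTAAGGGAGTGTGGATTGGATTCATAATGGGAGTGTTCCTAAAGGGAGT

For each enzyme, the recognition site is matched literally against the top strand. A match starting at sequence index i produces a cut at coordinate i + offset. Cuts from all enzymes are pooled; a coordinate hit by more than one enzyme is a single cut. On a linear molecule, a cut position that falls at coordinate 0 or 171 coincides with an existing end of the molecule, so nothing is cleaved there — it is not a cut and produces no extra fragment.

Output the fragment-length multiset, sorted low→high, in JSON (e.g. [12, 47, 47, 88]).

[3,4,4,4,5,6,7,7,8,9,10,10,11,12,13,15,21,22]

Scan for sites:
  FykIII (GGGAGTG, off=0): starts [3, 25, 44, 51, 74, 96, 108, 115, 126, 150] → cuts [3, 25, 44, 51, 74, 96, 108, 115, 126, 150]
  WciVI (GGATT, off=2): starts [11, 19, 38, 62, 68, 134, 139] → cuts [13, 21, 40, 64, 70, 136, 141]

All cut coordinates (distinct, sorted): [3, 13, 21, 25, 40, 44, 51, 64, 70, 74, 96, 108, 115, 126, 136, 141, 150]

Fragment lengths:
  [0,3): 3 bp
  [3,13): 10 bp
  [13,21): 8 bp
  [21,25): 4 bp
  [25,40): 15 bp
  [40,44): 4 bp
  [44,51): 7 bp
  [51,64): 13 bp
  [64,70): 6 bp
  [70,74): 4 bp
  [74,96): 22 bp
  [96,108): 12 bp
  [108,115): 7 bp
  [115,126): 11 bp
  [126,136): 10 bp
  [136,141): 5 bp
  [141,150): 9 bp
  [150,171): 21 bp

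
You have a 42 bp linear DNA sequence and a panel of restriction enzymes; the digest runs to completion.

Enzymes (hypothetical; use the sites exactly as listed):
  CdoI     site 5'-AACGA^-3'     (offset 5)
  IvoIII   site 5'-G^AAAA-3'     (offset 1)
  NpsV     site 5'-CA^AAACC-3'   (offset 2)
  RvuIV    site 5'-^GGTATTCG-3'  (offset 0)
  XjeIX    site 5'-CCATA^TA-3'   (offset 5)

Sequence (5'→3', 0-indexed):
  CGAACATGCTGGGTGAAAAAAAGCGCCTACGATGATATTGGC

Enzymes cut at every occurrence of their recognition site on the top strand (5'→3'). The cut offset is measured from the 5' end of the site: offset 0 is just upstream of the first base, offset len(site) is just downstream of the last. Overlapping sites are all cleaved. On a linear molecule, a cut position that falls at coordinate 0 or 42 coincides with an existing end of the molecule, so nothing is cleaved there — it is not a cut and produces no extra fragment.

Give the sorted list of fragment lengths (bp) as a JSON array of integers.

Site scan:
  CdoI (AACGA, off=5): no sites
  IvoIII GAAAA/1: at [14] ⇒ [15]
  NpsV (CAAAACC, off=2): no sites
  RvuIV (GGTATTCG, off=0): no sites
  XjeIX (CCATATA, off=5): no sites

All cut coordinates (distinct, sorted): [15]

Fragment lengths:
  [0,15): 15 bp
  [15,42): 27 bp

[15,27]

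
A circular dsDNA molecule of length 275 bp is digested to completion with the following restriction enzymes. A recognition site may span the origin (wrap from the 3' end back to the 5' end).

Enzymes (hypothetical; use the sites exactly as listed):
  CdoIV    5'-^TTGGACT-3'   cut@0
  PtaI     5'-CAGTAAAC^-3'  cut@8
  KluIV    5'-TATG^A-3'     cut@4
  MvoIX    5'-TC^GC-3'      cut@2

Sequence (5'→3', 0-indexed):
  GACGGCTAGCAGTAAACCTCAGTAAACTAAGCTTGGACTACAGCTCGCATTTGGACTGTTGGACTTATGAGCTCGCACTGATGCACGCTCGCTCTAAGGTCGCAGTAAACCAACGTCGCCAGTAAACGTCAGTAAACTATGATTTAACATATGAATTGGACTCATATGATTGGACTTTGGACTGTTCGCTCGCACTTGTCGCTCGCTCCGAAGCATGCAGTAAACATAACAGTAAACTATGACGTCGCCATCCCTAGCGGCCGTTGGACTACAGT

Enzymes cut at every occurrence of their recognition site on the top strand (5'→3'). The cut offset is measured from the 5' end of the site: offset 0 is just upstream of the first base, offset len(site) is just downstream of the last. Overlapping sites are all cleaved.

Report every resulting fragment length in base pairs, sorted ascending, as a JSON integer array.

[1,2,4,4,4,4,4,5,5,5,7,7,8,9,9,10,10,10,11,11,11,12,12,13,14,16,17,21,29]

Scan for sites:
  CdoIV (TTGGACT, off=0): starts [32, 50, 58, 155, 169, 176, 263] → cuts [32, 50, 58, 155, 169, 176, 263]
  PtaI (CAGTAAAC, off=8): starts [9, 19, 102, 119, 129, 217, 229] → cuts [17, 27, 110, 127, 137, 225, 237]
  KluIV (TATGA, off=4): starts [65, 137, 149, 164, 237] → cuts [69, 141, 153, 168, 241]
  MvoIX (TCGC, off=2): starts [44, 72, 88, 99, 115, 185, 189, 198, 202, 244] → cuts [46, 74, 90, 101, 117, 187, 191, 200, 204, 246]

All cut coordinates (distinct, sorted): [17, 27, 32, 46, 50, 58, 69, 74, 90, 101, 110, 117, 127, 137, 141, 153, 155, 168, 169, 176, 187, 191, 200, 204, 225, 237, 241, 246, 263]

Fragments:
  17→27: 10 bp
  27→32: 5 bp
  32→46: 14 bp
  46→50: 4 bp
  50→58: 8 bp
  58→69: 11 bp
  69→74: 5 bp
  74→90: 16 bp
  90→101: 11 bp
  101→110: 9 bp
  110→117: 7 bp
  117→127: 10 bp
  127→137: 10 bp
  137→141: 4 bp
  141→153: 12 bp
  153→155: 2 bp
  155→168: 13 bp
  168→169: 1 bp
  169→176: 7 bp
  176→187: 11 bp
  187→191: 4 bp
  191→200: 9 bp
  200→204: 4 bp
  204→225: 21 bp
  225→237: 12 bp
  237→241: 4 bp
  241→246: 5 bp
  246→263: 17 bp
  263→17 (wrap): 275-263+17 = 29 bp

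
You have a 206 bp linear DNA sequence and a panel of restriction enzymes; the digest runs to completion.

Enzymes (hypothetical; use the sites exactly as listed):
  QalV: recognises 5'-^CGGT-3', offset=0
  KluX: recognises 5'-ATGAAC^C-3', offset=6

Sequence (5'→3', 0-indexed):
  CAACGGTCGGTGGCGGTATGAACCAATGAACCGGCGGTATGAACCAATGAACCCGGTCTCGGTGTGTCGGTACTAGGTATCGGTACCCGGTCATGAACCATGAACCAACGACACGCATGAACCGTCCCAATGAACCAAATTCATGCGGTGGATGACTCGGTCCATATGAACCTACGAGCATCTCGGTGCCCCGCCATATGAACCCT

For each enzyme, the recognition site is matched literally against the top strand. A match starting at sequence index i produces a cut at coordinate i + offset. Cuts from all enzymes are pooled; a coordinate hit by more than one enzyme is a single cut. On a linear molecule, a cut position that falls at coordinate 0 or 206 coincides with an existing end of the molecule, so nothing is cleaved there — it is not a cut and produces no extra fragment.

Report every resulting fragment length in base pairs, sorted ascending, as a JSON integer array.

Per-enzyme occurrences:
  QalV (CGGT, off=0): starts [3, 7, 13, 34, 53, 59, 67, 80, 87, 145, 157, 183] → cuts [3, 7, 13, 34, 53, 59, 67, 80, 87, 145, 157, 183]
  KluX (ATGAACC, off=6): starts [17, 25, 38, 46, 92, 99, 116, 129, 165, 197] → cuts [23, 31, 44, 52, 98, 105, 122, 135, 171, 203]

Pooled cuts: [3, 7, 13, 23, 31, 34, 44, 52, 53, 59, 67, 80, 87, 98, 105, 122, 135, 145, 157, 171, 183, 203]

Fragment lengths:
  [0,3): 3 bp
  [3,7): 4 bp
  [7,13): 6 bp
  [13,23): 10 bp
  [23,31): 8 bp
  [31,34): 3 bp
  [34,44): 10 bp
  [44,52): 8 bp
  [52,53): 1 bp
  [53,59): 6 bp
  [59,67): 8 bp
  [67,80): 13 bp
  [80,87): 7 bp
  [87,98): 11 bp
  [98,105): 7 bp
  [105,122): 17 bp
  [122,135): 13 bp
  [135,145): 10 bp
  [145,157): 12 bp
  [157,171): 14 bp
  [171,183): 12 bp
  [183,203): 20 bp
  [203,206): 3 bp

[1,3,3,3,4,6,6,7,7,8,8,8,10,10,10,11,12,12,13,13,14,17,20]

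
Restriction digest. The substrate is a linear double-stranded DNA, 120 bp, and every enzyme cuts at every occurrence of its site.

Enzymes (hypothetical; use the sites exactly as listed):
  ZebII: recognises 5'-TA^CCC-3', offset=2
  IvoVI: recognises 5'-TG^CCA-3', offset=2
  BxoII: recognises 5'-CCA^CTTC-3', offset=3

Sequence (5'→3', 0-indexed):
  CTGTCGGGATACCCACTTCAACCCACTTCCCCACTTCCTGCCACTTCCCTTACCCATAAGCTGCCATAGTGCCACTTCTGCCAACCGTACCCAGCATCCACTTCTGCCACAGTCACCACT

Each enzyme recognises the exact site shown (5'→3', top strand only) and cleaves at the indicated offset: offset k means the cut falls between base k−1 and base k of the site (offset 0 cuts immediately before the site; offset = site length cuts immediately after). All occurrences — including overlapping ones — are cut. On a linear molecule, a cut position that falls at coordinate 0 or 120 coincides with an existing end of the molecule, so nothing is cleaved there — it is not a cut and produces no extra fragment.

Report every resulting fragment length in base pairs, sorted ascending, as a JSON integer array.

Scan for sites:
  ZebII (TACCC, off=2): starts [9, 50, 87] → cuts [11, 52, 89]
  IvoVI (TGCCA, off=2): starts [38, 61, 69, 78, 104] → cuts [40, 63, 71, 80, 106]
  BxoII (CCACTTC, off=3): starts [12, 22, 30, 40, 71, 97] → cuts [15, 25, 33, 43, 74, 100]

All cut coordinates (distinct, sorted): [11, 15, 25, 33, 40, 43, 52, 63, 71, 74, 80, 89, 100, 106]

Fragments:
  [0,11): 11 bp
  [11,15): 4 bp
  [15,25): 10 bp
  [25,33): 8 bp
  [33,40): 7 bp
  [40,43): 3 bp
  [43,52): 9 bp
  [52,63): 11 bp
  [63,71): 8 bp
  [71,74): 3 bp
  [74,80): 6 bp
  [80,89): 9 bp
  [89,100): 11 bp
  [100,106): 6 bp
  [106,120): 14 bp

[3,3,4,6,6,7,8,8,9,9,10,11,11,11,14]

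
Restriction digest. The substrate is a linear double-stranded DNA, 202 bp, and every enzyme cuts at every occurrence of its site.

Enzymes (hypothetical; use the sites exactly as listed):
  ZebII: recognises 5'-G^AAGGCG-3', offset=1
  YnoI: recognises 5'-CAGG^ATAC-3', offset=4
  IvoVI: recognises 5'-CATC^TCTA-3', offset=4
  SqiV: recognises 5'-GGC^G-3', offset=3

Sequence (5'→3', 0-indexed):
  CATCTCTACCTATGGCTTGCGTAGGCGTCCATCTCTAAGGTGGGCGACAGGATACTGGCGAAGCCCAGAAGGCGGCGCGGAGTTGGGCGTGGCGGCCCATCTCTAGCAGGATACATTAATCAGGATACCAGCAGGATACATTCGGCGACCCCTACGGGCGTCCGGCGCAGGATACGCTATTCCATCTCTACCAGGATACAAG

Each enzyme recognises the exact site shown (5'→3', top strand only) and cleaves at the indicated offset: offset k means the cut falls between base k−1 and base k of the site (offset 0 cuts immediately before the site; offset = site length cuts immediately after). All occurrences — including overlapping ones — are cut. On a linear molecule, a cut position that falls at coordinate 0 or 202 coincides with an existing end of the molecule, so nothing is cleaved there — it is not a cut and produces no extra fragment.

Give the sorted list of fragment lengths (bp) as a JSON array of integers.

[3,4,5,5,5,6,7,7,7,8,8,9,9,9,11,11,12,12,13,14,15,22]

Per-enzyme occurrences:
  ZebII GAAGGCG/1: at [67] ⇒ [68]
  YnoI CAGGATAC/4: at [47, 106, 120, 131, 167, 191] ⇒ [51, 110, 124, 135, 171, 195]
  IvoVI CATCTCTA/4: at [0, 29, 97, 182] ⇒ [4, 33, 101, 186]
  SqiV GGCG/3: at [23, 42, 56, 70, 73, 85, 90, 143, 156, 163] ⇒ [26, 45, 59, 73, 76, 88, 93, 146, 159, 166]

Pooled cuts: [4, 26, 33, 45, 51, 59, 68, 73, 76, 88, 93, 101, 110, 124, 135, 146, 159, 166, 171, 186, 195]

Fragments:
  [0,4): 4 bp
  [4,26): 22 bp
  [26,33): 7 bp
  [33,45): 12 bp
  [45,51): 6 bp
  [51,59): 8 bp
  [59,68): 9 bp
  [68,73): 5 bp
  [73,76): 3 bp
  [76,88): 12 bp
  [88,93): 5 bp
  [93,101): 8 bp
  [101,110): 9 bp
  [110,124): 14 bp
  [124,135): 11 bp
  [135,146): 11 bp
  [146,159): 13 bp
  [159,166): 7 bp
  [166,171): 5 bp
  [171,186): 15 bp
  [186,195): 9 bp
  [195,202): 7 bp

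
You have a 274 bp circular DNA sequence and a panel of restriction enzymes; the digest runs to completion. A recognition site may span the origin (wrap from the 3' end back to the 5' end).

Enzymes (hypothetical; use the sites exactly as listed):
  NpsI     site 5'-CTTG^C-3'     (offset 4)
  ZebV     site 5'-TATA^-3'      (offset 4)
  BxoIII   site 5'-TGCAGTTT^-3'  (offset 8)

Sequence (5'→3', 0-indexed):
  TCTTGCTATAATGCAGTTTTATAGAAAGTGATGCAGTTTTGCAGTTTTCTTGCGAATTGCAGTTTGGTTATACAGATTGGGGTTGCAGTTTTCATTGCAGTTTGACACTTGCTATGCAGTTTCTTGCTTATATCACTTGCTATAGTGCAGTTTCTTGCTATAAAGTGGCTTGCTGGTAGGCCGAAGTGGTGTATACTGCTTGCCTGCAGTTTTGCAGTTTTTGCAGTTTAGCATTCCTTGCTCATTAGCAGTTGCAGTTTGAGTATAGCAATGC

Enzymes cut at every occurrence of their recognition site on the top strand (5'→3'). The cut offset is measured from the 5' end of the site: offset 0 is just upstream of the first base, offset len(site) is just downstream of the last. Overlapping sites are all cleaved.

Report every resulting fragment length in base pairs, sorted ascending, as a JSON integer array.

Per-enzyme occurrences:
  NpsI CTTGC/4: at [1, 48, 107, 122, 135, 153, 168, 198, 236] ⇒ [5, 52, 111, 126, 139, 157, 172, 202, 240]
  ZebV TATA/4: at [6, 19, 68, 128, 140, 158, 191, 263] ⇒ [10, 23, 72, 132, 144, 162, 195, 267]
  BxoIII TGCAGTTT/8: at [11, 31, 39, 57, 83, 95, 114, 145, 204, 212, 221, 252] ⇒ [19, 39, 47, 65, 91, 103, 122, 153, 212, 220, 229, 260]

All cut coordinates (distinct, sorted): [5, 10, 19, 23, 39, 47, 52, 65, 72, 91, 103, 111, 122, 126, 132, 139, 144, 153, 157, 162, 172, 195, 202, 212, 220, 229, 240, 260, 267]

Fragments:
  5→10: 5 bp
  10→19: 9 bp
  19→23: 4 bp
  23→39: 16 bp
  39→47: 8 bp
  47→52: 5 bp
  52→65: 13 bp
  65→72: 7 bp
  72→91: 19 bp
  91→103: 12 bp
  103→111: 8 bp
  111→122: 11 bp
  122→126: 4 bp
  126→132: 6 bp
  132→139: 7 bp
  139→144: 5 bp
  144→153: 9 bp
  153→157: 4 bp
  157→162: 5 bp
  162→172: 10 bp
  172→195: 23 bp
  195→202: 7 bp
  202→212: 10 bp
  212→220: 8 bp
  220→229: 9 bp
  229→240: 11 bp
  240→260: 20 bp
  260→267: 7 bp
  267→5 (wrap): 274-267+5 = 12 bp

[4,4,4,5,5,5,5,6,7,7,7,7,8,8,8,9,9,9,10,10,11,11,12,12,13,16,19,20,23]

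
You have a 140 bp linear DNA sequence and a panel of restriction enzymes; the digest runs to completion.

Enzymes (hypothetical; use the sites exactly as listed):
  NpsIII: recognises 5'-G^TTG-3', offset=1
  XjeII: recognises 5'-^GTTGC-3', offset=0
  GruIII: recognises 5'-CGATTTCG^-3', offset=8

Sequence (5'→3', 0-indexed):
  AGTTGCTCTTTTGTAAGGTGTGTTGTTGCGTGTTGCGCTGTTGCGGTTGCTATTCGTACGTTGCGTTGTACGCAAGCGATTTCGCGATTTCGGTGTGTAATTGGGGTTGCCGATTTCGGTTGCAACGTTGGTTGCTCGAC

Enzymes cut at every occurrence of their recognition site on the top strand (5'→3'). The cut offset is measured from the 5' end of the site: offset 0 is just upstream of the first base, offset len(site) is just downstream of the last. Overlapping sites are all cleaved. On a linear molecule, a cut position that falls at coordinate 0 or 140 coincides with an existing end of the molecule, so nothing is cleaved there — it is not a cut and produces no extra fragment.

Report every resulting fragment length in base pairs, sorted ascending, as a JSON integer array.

[1,1,1,1,1,1,1,1,1,1,2,3,5,5,6,7,8,8,9,12,13,13,19,20]

Per-enzyme occurrences:
  NpsIII GTTG/1: at [1, 21, 24, 31, 39, 45, 59, 64, 105, 118, 126, 130] ⇒ [2, 22, 25, 32, 40, 46, 60, 65, 106, 119, 127, 131]
  XjeII GTTGC/0: at [1, 24, 31, 39, 45, 59, 105, 118, 130] ⇒ [1, 24, 31, 39, 45, 59, 105, 118, 130]
  GruIII CGATTTCG/8: at [76, 84, 110] ⇒ [84, 92, 118]

All cut coordinates (distinct, sorted): [1, 2, 22, 24, 25, 31, 32, 39, 40, 45, 46, 59, 60, 65, 84, 92, 105, 106, 118, 119, 127, 130, 131]

Fragment lengths:
  [0,1): 1 bp
  [1,2): 1 bp
  [2,22): 20 bp
  [22,24): 2 bp
  [24,25): 1 bp
  [25,31): 6 bp
  [31,32): 1 bp
  [32,39): 7 bp
  [39,40): 1 bp
  [40,45): 5 bp
  [45,46): 1 bp
  [46,59): 13 bp
  [59,60): 1 bp
  [60,65): 5 bp
  [65,84): 19 bp
  [84,92): 8 bp
  [92,105): 13 bp
  [105,106): 1 bp
  [106,118): 12 bp
  [118,119): 1 bp
  [119,127): 8 bp
  [127,130): 3 bp
  [130,131): 1 bp
  [131,140): 9 bp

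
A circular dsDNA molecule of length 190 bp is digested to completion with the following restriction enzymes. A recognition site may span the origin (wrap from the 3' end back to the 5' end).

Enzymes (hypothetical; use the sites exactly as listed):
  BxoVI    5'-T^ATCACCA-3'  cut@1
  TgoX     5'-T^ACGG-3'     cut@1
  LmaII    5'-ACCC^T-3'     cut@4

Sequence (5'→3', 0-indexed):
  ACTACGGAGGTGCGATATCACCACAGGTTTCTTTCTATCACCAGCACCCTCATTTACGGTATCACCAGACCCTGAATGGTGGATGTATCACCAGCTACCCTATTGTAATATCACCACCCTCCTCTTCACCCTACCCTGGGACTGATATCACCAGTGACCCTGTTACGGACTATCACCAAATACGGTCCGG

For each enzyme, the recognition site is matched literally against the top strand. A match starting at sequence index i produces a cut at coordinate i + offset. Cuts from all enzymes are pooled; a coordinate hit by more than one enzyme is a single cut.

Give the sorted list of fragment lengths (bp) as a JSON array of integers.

Per-enzyme occurrences:
  BxoVI TATCACCA/1: at [15, 35, 59, 85, 108, 145, 170] ⇒ [16, 36, 60, 86, 109, 146, 171]
  TgoX TACGG/1: at [2, 54, 163, 180] ⇒ [3, 55, 164, 181]
  LmaII ACCCT/4: at [45, 68, 96, 115, 127, 132, 156] ⇒ [49, 72, 100, 119, 131, 136, 160]

All cut coordinates (distinct, sorted): [3, 16, 36, 49, 55, 60, 72, 86, 100, 109, 119, 131, 136, 146, 160, 164, 171, 181]

Fragments:
  3→16: 13 bp
  16→36: 20 bp
  36→49: 13 bp
  49→55: 6 bp
  55→60: 5 bp
  60→72: 12 bp
  72→86: 14 bp
  86→100: 14 bp
  100→109: 9 bp
  109→119: 10 bp
  119→131: 12 bp
  131→136: 5 bp
  136→146: 10 bp
  146→160: 14 bp
  160→164: 4 bp
  164→171: 7 bp
  171→181: 10 bp
  181→3 (wrap): 190-181+3 = 12 bp

[4,5,5,6,7,9,10,10,10,12,12,12,13,13,14,14,14,20]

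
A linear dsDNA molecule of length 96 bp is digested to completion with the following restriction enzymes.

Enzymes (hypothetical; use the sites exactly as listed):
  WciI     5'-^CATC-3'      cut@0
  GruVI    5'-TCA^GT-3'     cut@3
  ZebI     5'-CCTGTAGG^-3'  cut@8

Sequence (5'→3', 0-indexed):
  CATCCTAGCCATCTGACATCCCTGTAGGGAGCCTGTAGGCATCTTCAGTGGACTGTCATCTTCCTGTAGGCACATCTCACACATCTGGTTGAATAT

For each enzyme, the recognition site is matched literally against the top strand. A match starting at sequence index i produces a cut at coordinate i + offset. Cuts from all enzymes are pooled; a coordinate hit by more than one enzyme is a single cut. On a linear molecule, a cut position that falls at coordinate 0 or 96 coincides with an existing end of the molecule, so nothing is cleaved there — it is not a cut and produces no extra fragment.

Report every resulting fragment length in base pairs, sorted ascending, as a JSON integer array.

[2,7,8,9,9,9,11,12,14,15]

Site scan:
  WciI (CATC, off=0): starts [0, 9, 16, 39, 56, 72, 81] → cuts [9, 16, 39, 56, 72, 81] (position 0 is a terminus of the linear molecule — no cut)
  GruVI (TCAGT, off=3): starts [44] → cuts [47]
  ZebI (CCTGTAGG, off=8): starts [20, 31, 62] → cuts [28, 39, 70]

All cut coordinates (distinct, sorted): [9, 16, 28, 39, 47, 56, 70, 72, 81]

Fragments:
  [0,9): 9 bp
  [9,16): 7 bp
  [16,28): 12 bp
  [28,39): 11 bp
  [39,47): 8 bp
  [47,56): 9 bp
  [56,70): 14 bp
  [70,72): 2 bp
  [72,81): 9 bp
  [81,96): 15 bp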